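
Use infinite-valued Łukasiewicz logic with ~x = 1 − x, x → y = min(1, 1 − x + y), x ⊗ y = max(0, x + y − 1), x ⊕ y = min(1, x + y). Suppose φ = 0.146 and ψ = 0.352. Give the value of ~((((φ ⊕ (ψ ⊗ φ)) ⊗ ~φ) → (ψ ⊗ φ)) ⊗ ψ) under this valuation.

ψ ⊗ φ = max(0, 0.352 + 0.146 − 1) = max(0, -0.502) = 0.000
φ ⊕ (ψ ⊗ φ) = min(1, 0.146 + 0.000) = min(1, 0.146) = 0.146
~φ = 1 − 0.146 = 0.854
(φ ⊕ (ψ ⊗ φ)) ⊗ ~φ = max(0, 0.146 + 0.854 − 1) = max(0, 0.000) = 0.000
((φ ⊕ (ψ ⊗ φ)) ⊗ ~φ) → (ψ ⊗ φ) = min(1, 1 − 0.000 + 0.000) = min(1, 1.000) = 1.000
(((φ ⊕ (ψ ⊗ φ)) ⊗ ~φ) → (ψ ⊗ φ)) ⊗ ψ = max(0, 1.000 + 0.352 − 1) = max(0, 0.352) = 0.352
~((((φ ⊕ (ψ ⊗ φ)) ⊗ ~φ) → (ψ ⊗ φ)) ⊗ ψ) = 1 − 0.352 = 0.648

0.648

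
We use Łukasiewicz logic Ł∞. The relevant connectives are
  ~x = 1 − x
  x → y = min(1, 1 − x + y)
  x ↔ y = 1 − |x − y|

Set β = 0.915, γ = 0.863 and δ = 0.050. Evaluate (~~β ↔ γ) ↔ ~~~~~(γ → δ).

~β = 1 − 0.915 = 0.085
~~β = 1 − 0.085 = 0.915
~~β ↔ γ = 1 − |0.915 − 0.863| = 1 − 0.052 = 0.948
γ → δ = min(1, 1 − 0.863 + 0.050) = min(1, 0.187) = 0.187
~(γ → δ) = 1 − 0.187 = 0.813
~~(γ → δ) = 1 − 0.813 = 0.187
~~~(γ → δ) = 1 − 0.187 = 0.813
~~~~(γ → δ) = 1 − 0.813 = 0.187
~~~~~(γ → δ) = 1 − 0.187 = 0.813
(~~β ↔ γ) ↔ ~~~~~(γ → δ) = 1 − |0.948 − 0.813| = 1 − 0.135 = 0.865

0.865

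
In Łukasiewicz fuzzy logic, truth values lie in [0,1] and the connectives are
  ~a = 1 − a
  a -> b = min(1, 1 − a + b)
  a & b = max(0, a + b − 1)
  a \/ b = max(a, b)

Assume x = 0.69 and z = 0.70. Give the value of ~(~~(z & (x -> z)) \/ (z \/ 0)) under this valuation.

x -> z = min(1, 1 − 0.69 + 0.70) = min(1, 1.01) = 1.00
z & (x -> z) = max(0, 0.70 + 1.00 − 1) = max(0, 0.70) = 0.70
~(z & (x -> z)) = 1 − 0.70 = 0.30
~~(z & (x -> z)) = 1 − 0.30 = 0.70
z \/ 0 = max(0.70, 0.00) = 0.70
~~(z & (x -> z)) \/ (z \/ 0) = max(0.70, 0.70) = 0.70
~(~~(z & (x -> z)) \/ (z \/ 0)) = 1 − 0.70 = 0.30

0.30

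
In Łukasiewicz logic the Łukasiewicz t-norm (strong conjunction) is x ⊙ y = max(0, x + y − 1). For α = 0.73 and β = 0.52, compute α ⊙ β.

α ⊙ β = max(0, 0.73 + 0.52 − 1) = max(0, 0.25) = 0.25
For comparison, the Gödel (minimum) t-norm min(x, y) would give 0.52.

0.25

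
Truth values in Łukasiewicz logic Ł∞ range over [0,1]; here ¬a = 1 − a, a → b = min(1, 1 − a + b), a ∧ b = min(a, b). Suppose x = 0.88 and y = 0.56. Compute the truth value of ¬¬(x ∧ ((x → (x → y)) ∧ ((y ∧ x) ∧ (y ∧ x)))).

0.56

x → y = min(1, 1 − 0.88 + 0.56) = min(1, 0.68) = 0.68
x → (x → y) = min(1, 1 − 0.88 + 0.68) = min(1, 0.80) = 0.80
y ∧ x = min(0.56, 0.88) = 0.56
(y ∧ x) ∧ (y ∧ x) = min(0.56, 0.56) = 0.56
(x → (x → y)) ∧ ((y ∧ x) ∧ (y ∧ x)) = min(0.80, 0.56) = 0.56
x ∧ ((x → (x → y)) ∧ ((y ∧ x) ∧ (y ∧ x))) = min(0.88, 0.56) = 0.56
¬(x ∧ ((x → (x → y)) ∧ ((y ∧ x) ∧ (y ∧ x)))) = 1 − 0.56 = 0.44
¬¬(x ∧ ((x → (x → y)) ∧ ((y ∧ x) ∧ (y ∧ x)))) = 1 − 0.44 = 0.56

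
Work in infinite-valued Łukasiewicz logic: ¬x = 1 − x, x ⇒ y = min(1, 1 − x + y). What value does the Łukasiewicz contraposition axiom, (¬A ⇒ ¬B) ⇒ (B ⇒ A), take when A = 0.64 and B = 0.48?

1.00

¬A = 1 − 0.64 = 0.36
¬B = 1 − 0.48 = 0.52
¬A ⇒ ¬B = min(1, 1 − 0.36 + 0.52) = min(1, 1.16) = 1.00
B ⇒ A = min(1, 1 − 0.48 + 0.64) = min(1, 1.16) = 1.00
(¬A ⇒ ¬B) ⇒ (B ⇒ A) = min(1, 1 − 1.00 + 1.00) = min(1, 1.00) = 1.00
(As expected: an axiom of Ł∞, always 1.)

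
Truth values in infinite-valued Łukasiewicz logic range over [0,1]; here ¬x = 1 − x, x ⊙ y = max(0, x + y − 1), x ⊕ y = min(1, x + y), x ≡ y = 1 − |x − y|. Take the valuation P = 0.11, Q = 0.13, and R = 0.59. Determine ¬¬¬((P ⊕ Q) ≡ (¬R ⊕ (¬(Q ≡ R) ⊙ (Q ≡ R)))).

0.17

P ⊕ Q = min(1, 0.11 + 0.13) = min(1, 0.24) = 0.24
¬R = 1 − 0.59 = 0.41
Q ≡ R = 1 − |0.13 − 0.59| = 1 − 0.46 = 0.54
¬(Q ≡ R) = 1 − 0.54 = 0.46
¬(Q ≡ R) ⊙ (Q ≡ R) = max(0, 0.46 + 0.54 − 1) = max(0, 0.00) = 0.00
¬R ⊕ (¬(Q ≡ R) ⊙ (Q ≡ R)) = min(1, 0.41 + 0.00) = min(1, 0.41) = 0.41
(P ⊕ Q) ≡ (¬R ⊕ (¬(Q ≡ R) ⊙ (Q ≡ R))) = 1 − |0.24 − 0.41| = 1 − 0.17 = 0.83
¬((P ⊕ Q) ≡ (¬R ⊕ (¬(Q ≡ R) ⊙ (Q ≡ R)))) = 1 − 0.83 = 0.17
¬¬((P ⊕ Q) ≡ (¬R ⊕ (¬(Q ≡ R) ⊙ (Q ≡ R)))) = 1 − 0.17 = 0.83
¬¬¬((P ⊕ Q) ≡ (¬R ⊕ (¬(Q ≡ R) ⊙ (Q ≡ R)))) = 1 − 0.83 = 0.17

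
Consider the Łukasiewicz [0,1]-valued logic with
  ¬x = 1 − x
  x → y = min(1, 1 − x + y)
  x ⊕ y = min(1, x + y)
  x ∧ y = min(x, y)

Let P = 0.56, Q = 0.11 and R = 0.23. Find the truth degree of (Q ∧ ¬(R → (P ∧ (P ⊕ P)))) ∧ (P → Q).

0.00

P ⊕ P = min(1, 0.56 + 0.56) = min(1, 1.12) = 1.00
P ∧ (P ⊕ P) = min(0.56, 1.00) = 0.56
R → (P ∧ (P ⊕ P)) = min(1, 1 − 0.23 + 0.56) = min(1, 1.33) = 1.00
¬(R → (P ∧ (P ⊕ P))) = 1 − 1.00 = 0.00
Q ∧ ¬(R → (P ∧ (P ⊕ P))) = min(0.11, 0.00) = 0.00
P → Q = min(1, 1 − 0.56 + 0.11) = min(1, 0.55) = 0.55
(Q ∧ ¬(R → (P ∧ (P ⊕ P)))) ∧ (P → Q) = min(0.00, 0.55) = 0.00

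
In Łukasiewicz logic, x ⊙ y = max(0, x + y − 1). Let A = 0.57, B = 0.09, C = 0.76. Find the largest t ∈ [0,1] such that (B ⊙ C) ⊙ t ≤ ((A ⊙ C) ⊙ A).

B ⊙ C = max(0, 0.09 + 0.76 − 1) = max(0, -0.15) = 0.00
So the left factor is B ⊙ C = 0.00.
A ⊙ C = max(0, 0.57 + 0.76 − 1) = max(0, 0.33) = 0.33
(A ⊙ C) ⊙ A = max(0, 0.33 + 0.57 − 1) = max(0, -0.10) = 0.00
So the right-hand bound is (A ⊙ C) ⊙ A = 0.00.
The residuum of the Łukasiewicz t-norm gives the supremum: min(1, 1 − 0.00 + 0.00).
1 − 0.00 + 0.00 = 1.00, so t = min(1, 1.00) = 1.00.
Check: 0.00 ⊙ 1.00 = max(0, 0.00) = 0.00 ≤ 0.00.

1.00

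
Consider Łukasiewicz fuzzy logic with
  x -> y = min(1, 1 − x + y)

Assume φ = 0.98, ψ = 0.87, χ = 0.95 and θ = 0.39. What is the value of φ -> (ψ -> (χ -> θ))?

χ -> θ = min(1, 1 − 0.95 + 0.39) = min(1, 0.44) = 0.44
ψ -> (χ -> θ) = min(1, 1 − 0.87 + 0.44) = min(1, 0.57) = 0.57
φ -> (ψ -> (χ -> θ)) = min(1, 1 − 0.98 + 0.57) = min(1, 0.59) = 0.59

0.59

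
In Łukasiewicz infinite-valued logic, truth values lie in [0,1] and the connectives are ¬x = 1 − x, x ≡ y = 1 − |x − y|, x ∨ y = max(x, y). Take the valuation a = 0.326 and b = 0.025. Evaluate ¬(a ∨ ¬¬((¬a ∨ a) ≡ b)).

¬a = 1 − 0.326 = 0.674
¬a ∨ a = max(0.674, 0.326) = 0.674
(¬a ∨ a) ≡ b = 1 − |0.674 − 0.025| = 1 − 0.649 = 0.351
¬((¬a ∨ a) ≡ b) = 1 − 0.351 = 0.649
¬¬((¬a ∨ a) ≡ b) = 1 − 0.649 = 0.351
a ∨ ¬¬((¬a ∨ a) ≡ b) = max(0.326, 0.351) = 0.351
¬(a ∨ ¬¬((¬a ∨ a) ≡ b)) = 1 − 0.351 = 0.649

0.649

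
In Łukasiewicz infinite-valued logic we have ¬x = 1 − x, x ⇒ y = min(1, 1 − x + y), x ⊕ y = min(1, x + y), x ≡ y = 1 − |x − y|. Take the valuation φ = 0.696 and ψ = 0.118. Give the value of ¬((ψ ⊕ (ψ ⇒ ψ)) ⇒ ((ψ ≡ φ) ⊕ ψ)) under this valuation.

0.460

ψ ⇒ ψ = min(1, 1 − 0.118 + 0.118) = min(1, 1.000) = 1.000
ψ ⊕ (ψ ⇒ ψ) = min(1, 0.118 + 1.000) = min(1, 1.118) = 1.000
ψ ≡ φ = 1 − |0.118 − 0.696| = 1 − 0.578 = 0.422
(ψ ≡ φ) ⊕ ψ = min(1, 0.422 + 0.118) = min(1, 0.540) = 0.540
(ψ ⊕ (ψ ⇒ ψ)) ⇒ ((ψ ≡ φ) ⊕ ψ) = min(1, 1 − 1.000 + 0.540) = min(1, 0.540) = 0.540
¬((ψ ⊕ (ψ ⇒ ψ)) ⇒ ((ψ ≡ φ) ⊕ ψ)) = 1 − 0.540 = 0.460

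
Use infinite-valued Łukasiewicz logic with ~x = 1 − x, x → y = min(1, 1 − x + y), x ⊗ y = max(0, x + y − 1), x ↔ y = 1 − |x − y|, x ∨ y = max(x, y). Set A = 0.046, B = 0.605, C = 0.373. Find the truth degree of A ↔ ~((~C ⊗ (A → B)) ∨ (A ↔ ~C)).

0.673

~C = 1 − 0.373 = 0.627
A → B = min(1, 1 − 0.046 + 0.605) = min(1, 1.559) = 1.000
~C ⊗ (A → B) = max(0, 0.627 + 1.000 − 1) = max(0, 0.627) = 0.627
A ↔ ~C = 1 − |0.046 − 0.627| = 1 − 0.581 = 0.419
(~C ⊗ (A → B)) ∨ (A ↔ ~C) = max(0.627, 0.419) = 0.627
~((~C ⊗ (A → B)) ∨ (A ↔ ~C)) = 1 − 0.627 = 0.373
A ↔ ~((~C ⊗ (A → B)) ∨ (A ↔ ~C)) = 1 − |0.046 − 0.373| = 1 − 0.327 = 0.673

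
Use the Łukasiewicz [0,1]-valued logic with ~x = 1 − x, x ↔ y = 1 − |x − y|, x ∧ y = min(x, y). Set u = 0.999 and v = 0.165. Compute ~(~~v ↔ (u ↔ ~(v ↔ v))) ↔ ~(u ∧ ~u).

0.165

~v = 1 − 0.165 = 0.835
~~v = 1 − 0.835 = 0.165
v ↔ v = 1 − |0.165 − 0.165| = 1 − 0.000 = 1.000
~(v ↔ v) = 1 − 1.000 = 0.000
u ↔ ~(v ↔ v) = 1 − |0.999 − 0.000| = 1 − 0.999 = 0.001
~~v ↔ (u ↔ ~(v ↔ v)) = 1 − |0.165 − 0.001| = 1 − 0.164 = 0.836
~(~~v ↔ (u ↔ ~(v ↔ v))) = 1 − 0.836 = 0.164
~u = 1 − 0.999 = 0.001
u ∧ ~u = min(0.999, 0.001) = 0.001
~(u ∧ ~u) = 1 − 0.001 = 0.999
~(~~v ↔ (u ↔ ~(v ↔ v))) ↔ ~(u ∧ ~u) = 1 − |0.164 − 0.999| = 1 − 0.835 = 0.165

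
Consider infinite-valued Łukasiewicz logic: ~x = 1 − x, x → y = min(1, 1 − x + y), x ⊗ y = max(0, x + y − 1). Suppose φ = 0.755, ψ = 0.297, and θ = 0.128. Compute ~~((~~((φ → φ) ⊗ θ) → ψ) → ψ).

0.297

φ → φ = min(1, 1 − 0.755 + 0.755) = min(1, 1.000) = 1.000
(φ → φ) ⊗ θ = max(0, 1.000 + 0.128 − 1) = max(0, 0.128) = 0.128
~((φ → φ) ⊗ θ) = 1 − 0.128 = 0.872
~~((φ → φ) ⊗ θ) = 1 − 0.872 = 0.128
~~((φ → φ) ⊗ θ) → ψ = min(1, 1 − 0.128 + 0.297) = min(1, 1.169) = 1.000
(~~((φ → φ) ⊗ θ) → ψ) → ψ = min(1, 1 − 1.000 + 0.297) = min(1, 0.297) = 0.297
~((~~((φ → φ) ⊗ θ) → ψ) → ψ) = 1 − 0.297 = 0.703
~~((~~((φ → φ) ⊗ θ) → ψ) → ψ) = 1 − 0.703 = 0.297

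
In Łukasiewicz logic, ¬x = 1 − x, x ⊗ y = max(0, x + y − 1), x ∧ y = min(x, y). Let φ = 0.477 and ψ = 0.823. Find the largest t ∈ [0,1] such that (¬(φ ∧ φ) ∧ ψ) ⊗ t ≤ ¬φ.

φ ∧ φ = min(0.477, 0.477) = 0.477
¬(φ ∧ φ) = 1 − 0.477 = 0.523
¬(φ ∧ φ) ∧ ψ = min(0.523, 0.823) = 0.523
So the left factor is ¬(φ ∧ φ) ∧ ψ = 0.523.
¬φ = 1 − 0.477 = 0.523
So the right-hand bound is ¬φ = 0.523.
The residuum of the Łukasiewicz t-norm gives the supremum: min(1, 1 − 0.523 + 0.523).
1 − 0.523 + 0.523 = 1.000, so t = min(1, 1.000) = 1.000.
Check: 0.523 ⊗ 1.000 = max(0, 0.523) = 0.523 ≤ 0.523.

1.000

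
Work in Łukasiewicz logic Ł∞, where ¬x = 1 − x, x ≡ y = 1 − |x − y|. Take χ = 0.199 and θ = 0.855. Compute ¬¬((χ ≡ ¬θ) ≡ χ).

¬θ = 1 − 0.855 = 0.145
χ ≡ ¬θ = 1 − |0.199 − 0.145| = 1 − 0.054 = 0.946
(χ ≡ ¬θ) ≡ χ = 1 − |0.946 − 0.199| = 1 − 0.747 = 0.253
¬((χ ≡ ¬θ) ≡ χ) = 1 − 0.253 = 0.747
¬¬((χ ≡ ¬θ) ≡ χ) = 1 − 0.747 = 0.253

0.253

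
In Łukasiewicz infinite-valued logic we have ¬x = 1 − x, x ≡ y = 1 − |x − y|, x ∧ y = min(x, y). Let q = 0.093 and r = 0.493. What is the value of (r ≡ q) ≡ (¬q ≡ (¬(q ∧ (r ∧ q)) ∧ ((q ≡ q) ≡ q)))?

r ≡ q = 1 − |0.493 − 0.093| = 1 − 0.400 = 0.600
¬q = 1 − 0.093 = 0.907
r ∧ q = min(0.493, 0.093) = 0.093
q ∧ (r ∧ q) = min(0.093, 0.093) = 0.093
¬(q ∧ (r ∧ q)) = 1 − 0.093 = 0.907
q ≡ q = 1 − |0.093 − 0.093| = 1 − 0.000 = 1.000
(q ≡ q) ≡ q = 1 − |1.000 − 0.093| = 1 − 0.907 = 0.093
¬(q ∧ (r ∧ q)) ∧ ((q ≡ q) ≡ q) = min(0.907, 0.093) = 0.093
¬q ≡ (¬(q ∧ (r ∧ q)) ∧ ((q ≡ q) ≡ q)) = 1 − |0.907 − 0.093| = 1 − 0.814 = 0.186
(r ≡ q) ≡ (¬q ≡ (¬(q ∧ (r ∧ q)) ∧ ((q ≡ q) ≡ q))) = 1 − |0.600 − 0.186| = 1 − 0.414 = 0.586

0.586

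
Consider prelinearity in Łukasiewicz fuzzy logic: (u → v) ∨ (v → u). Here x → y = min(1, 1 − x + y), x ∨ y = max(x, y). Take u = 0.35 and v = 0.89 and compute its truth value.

u → v = min(1, 1 − 0.35 + 0.89) = min(1, 1.54) = 1.00
v → u = min(1, 1 − 0.89 + 0.35) = min(1, 0.46) = 0.46
(u → v) ∨ (v → u) = max(1.00, 0.46) = 1.00
(As expected: a Ł∞-tautology — holds in every MV-chain.)

1.00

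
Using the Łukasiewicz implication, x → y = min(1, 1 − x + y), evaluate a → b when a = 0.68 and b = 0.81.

1.00

a → b = min(1, 1 − 0.68 + 0.81) = min(1, 1.13) = 1.00
For comparison, the Gödel implication (1 if x ≤ y else y) would give 1.00.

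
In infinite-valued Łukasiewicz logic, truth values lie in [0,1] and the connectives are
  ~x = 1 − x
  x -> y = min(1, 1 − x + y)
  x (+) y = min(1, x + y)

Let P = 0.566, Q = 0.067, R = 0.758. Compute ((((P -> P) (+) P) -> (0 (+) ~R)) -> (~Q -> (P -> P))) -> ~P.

P -> P = min(1, 1 − 0.566 + 0.566) = min(1, 1.000) = 1.000
(P -> P) (+) P = min(1, 1.000 + 0.566) = min(1, 1.566) = 1.000
~R = 1 − 0.758 = 0.242
0 (+) ~R = min(1, 0.000 + 0.242) = min(1, 0.242) = 0.242
((P -> P) (+) P) -> (0 (+) ~R) = min(1, 1 − 1.000 + 0.242) = min(1, 0.242) = 0.242
~Q = 1 − 0.067 = 0.933
~Q -> (P -> P) = min(1, 1 − 0.933 + 1.000) = min(1, 1.067) = 1.000
(((P -> P) (+) P) -> (0 (+) ~R)) -> (~Q -> (P -> P)) = min(1, 1 − 0.242 + 1.000) = min(1, 1.758) = 1.000
~P = 1 − 0.566 = 0.434
((((P -> P) (+) P) -> (0 (+) ~R)) -> (~Q -> (P -> P))) -> ~P = min(1, 1 − 1.000 + 0.434) = min(1, 0.434) = 0.434

0.434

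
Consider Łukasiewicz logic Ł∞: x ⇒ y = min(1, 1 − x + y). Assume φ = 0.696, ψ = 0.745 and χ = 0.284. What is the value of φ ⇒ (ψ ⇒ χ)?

0.843

ψ ⇒ χ = min(1, 1 − 0.745 + 0.284) = min(1, 0.539) = 0.539
φ ⇒ (ψ ⇒ χ) = min(1, 1 − 0.696 + 0.539) = min(1, 0.843) = 0.843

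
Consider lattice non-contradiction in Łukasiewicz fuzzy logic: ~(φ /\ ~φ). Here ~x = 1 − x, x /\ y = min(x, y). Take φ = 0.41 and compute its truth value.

0.59

~φ = 1 − 0.41 = 0.59
φ /\ ~φ = min(0.41, 0.59) = 0.41
~(φ /\ ~φ) = 1 − 0.41 = 0.59
(The value 0.59 < 1 shows this instance is not satisfied; not a Ł∞-tautology — its value is 1 − min(a, 1−a).)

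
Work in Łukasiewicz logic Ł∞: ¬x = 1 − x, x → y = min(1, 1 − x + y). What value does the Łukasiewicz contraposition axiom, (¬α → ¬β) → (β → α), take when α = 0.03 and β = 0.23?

1.00

¬α = 1 − 0.03 = 0.97
¬β = 1 − 0.23 = 0.77
¬α → ¬β = min(1, 1 − 0.97 + 0.77) = min(1, 0.80) = 0.80
β → α = min(1, 1 − 0.23 + 0.03) = min(1, 0.80) = 0.80
(¬α → ¬β) → (β → α) = min(1, 1 − 0.80 + 0.80) = min(1, 1.00) = 1.00
(As expected: an axiom of Ł∞, always 1.)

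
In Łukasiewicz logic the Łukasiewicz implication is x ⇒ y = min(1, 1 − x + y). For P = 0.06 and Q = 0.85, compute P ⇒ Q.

1.00

P ⇒ Q = min(1, 1 − 0.06 + 0.85) = min(1, 1.79) = 1.00
For comparison, the Gödel implication (1 if x ≤ y else y) would give 1.00.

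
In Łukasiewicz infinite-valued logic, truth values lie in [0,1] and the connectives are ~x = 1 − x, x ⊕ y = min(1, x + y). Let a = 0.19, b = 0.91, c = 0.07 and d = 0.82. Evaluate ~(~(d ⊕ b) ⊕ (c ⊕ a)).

d ⊕ b = min(1, 0.82 + 0.91) = min(1, 1.73) = 1.00
~(d ⊕ b) = 1 − 1.00 = 0.00
c ⊕ a = min(1, 0.07 + 0.19) = min(1, 0.26) = 0.26
~(d ⊕ b) ⊕ (c ⊕ a) = min(1, 0.00 + 0.26) = min(1, 0.26) = 0.26
~(~(d ⊕ b) ⊕ (c ⊕ a)) = 1 − 0.26 = 0.74

0.74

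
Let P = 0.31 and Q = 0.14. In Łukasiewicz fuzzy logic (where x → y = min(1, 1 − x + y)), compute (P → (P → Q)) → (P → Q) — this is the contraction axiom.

0.83

P → Q = min(1, 1 − 0.31 + 0.14) = min(1, 0.83) = 0.83
P → (P → Q) = min(1, 1 − 0.31 + 0.83) = min(1, 1.52) = 1.00
(P → (P → Q)) → (P → Q) = min(1, 1 − 1.00 + 0.83) = min(1, 0.83) = 0.83
(The value 0.83 < 1 shows this instance is not satisfied; fails in Ł∞ (the t-norm is not idempotent).)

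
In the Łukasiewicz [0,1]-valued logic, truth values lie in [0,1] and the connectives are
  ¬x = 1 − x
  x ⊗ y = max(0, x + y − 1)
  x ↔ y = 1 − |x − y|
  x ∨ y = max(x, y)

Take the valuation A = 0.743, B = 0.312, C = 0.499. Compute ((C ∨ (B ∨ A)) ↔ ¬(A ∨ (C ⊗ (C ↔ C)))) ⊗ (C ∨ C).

B ∨ A = max(0.312, 0.743) = 0.743
C ∨ (B ∨ A) = max(0.499, 0.743) = 0.743
C ↔ C = 1 − |0.499 − 0.499| = 1 − 0.000 = 1.000
C ⊗ (C ↔ C) = max(0, 0.499 + 1.000 − 1) = max(0, 0.499) = 0.499
A ∨ (C ⊗ (C ↔ C)) = max(0.743, 0.499) = 0.743
¬(A ∨ (C ⊗ (C ↔ C))) = 1 − 0.743 = 0.257
(C ∨ (B ∨ A)) ↔ ¬(A ∨ (C ⊗ (C ↔ C))) = 1 − |0.743 − 0.257| = 1 − 0.486 = 0.514
C ∨ C = max(0.499, 0.499) = 0.499
((C ∨ (B ∨ A)) ↔ ¬(A ∨ (C ⊗ (C ↔ C)))) ⊗ (C ∨ C) = max(0, 0.514 + 0.499 − 1) = max(0, 0.013) = 0.013

0.013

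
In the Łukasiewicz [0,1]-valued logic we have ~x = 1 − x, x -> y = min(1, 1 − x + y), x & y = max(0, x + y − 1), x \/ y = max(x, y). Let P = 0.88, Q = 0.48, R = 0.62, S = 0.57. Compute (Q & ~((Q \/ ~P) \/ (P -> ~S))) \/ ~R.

0.38

~P = 1 − 0.88 = 0.12
Q \/ ~P = max(0.48, 0.12) = 0.48
~S = 1 − 0.57 = 0.43
P -> ~S = min(1, 1 − 0.88 + 0.43) = min(1, 0.55) = 0.55
(Q \/ ~P) \/ (P -> ~S) = max(0.48, 0.55) = 0.55
~((Q \/ ~P) \/ (P -> ~S)) = 1 − 0.55 = 0.45
Q & ~((Q \/ ~P) \/ (P -> ~S)) = max(0, 0.48 + 0.45 − 1) = max(0, -0.07) = 0.00
~R = 1 − 0.62 = 0.38
(Q & ~((Q \/ ~P) \/ (P -> ~S))) \/ ~R = max(0.00, 0.38) = 0.38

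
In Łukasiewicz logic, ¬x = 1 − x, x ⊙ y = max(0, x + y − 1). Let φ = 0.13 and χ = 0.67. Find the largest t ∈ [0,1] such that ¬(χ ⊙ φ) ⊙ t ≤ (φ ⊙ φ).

χ ⊙ φ = max(0, 0.67 + 0.13 − 1) = max(0, -0.20) = 0.00
¬(χ ⊙ φ) = 1 − 0.00 = 1.00
So the left factor is ¬(χ ⊙ φ) = 1.00.
φ ⊙ φ = max(0, 0.13 + 0.13 − 1) = max(0, -0.74) = 0.00
So the right-hand bound is φ ⊙ φ = 0.00.
The residuum of the Łukasiewicz t-norm gives the supremum: min(1, 1 − 1.00 + 0.00).
1 − 1.00 + 0.00 = 0.00, so t = min(1, 0.00) = 0.00.
Check: 1.00 ⊙ 0.00 = max(0, 0.00) = 0.00 ≤ 0.00.

0.00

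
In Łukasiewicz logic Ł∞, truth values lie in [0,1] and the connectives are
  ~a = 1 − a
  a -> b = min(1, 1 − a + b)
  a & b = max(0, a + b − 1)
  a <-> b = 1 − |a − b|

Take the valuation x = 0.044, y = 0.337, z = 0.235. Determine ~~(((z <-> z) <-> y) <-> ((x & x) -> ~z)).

z <-> z = 1 − |0.235 − 0.235| = 1 − 0.000 = 1.000
(z <-> z) <-> y = 1 − |1.000 − 0.337| = 1 − 0.663 = 0.337
x & x = max(0, 0.044 + 0.044 − 1) = max(0, -0.912) = 0.000
~z = 1 − 0.235 = 0.765
(x & x) -> ~z = min(1, 1 − 0.000 + 0.765) = min(1, 1.765) = 1.000
((z <-> z) <-> y) <-> ((x & x) -> ~z) = 1 − |0.337 − 1.000| = 1 − 0.663 = 0.337
~(((z <-> z) <-> y) <-> ((x & x) -> ~z)) = 1 − 0.337 = 0.663
~~(((z <-> z) <-> y) <-> ((x & x) -> ~z)) = 1 − 0.663 = 0.337

0.337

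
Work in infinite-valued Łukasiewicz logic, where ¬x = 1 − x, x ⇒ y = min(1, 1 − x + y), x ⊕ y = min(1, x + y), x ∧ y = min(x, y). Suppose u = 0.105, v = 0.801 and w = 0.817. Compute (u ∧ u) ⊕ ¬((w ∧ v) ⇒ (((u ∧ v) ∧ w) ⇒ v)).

u ∧ u = min(0.105, 0.105) = 0.105
w ∧ v = min(0.817, 0.801) = 0.801
u ∧ v = min(0.105, 0.801) = 0.105
(u ∧ v) ∧ w = min(0.105, 0.817) = 0.105
((u ∧ v) ∧ w) ⇒ v = min(1, 1 − 0.105 + 0.801) = min(1, 1.696) = 1.000
(w ∧ v) ⇒ (((u ∧ v) ∧ w) ⇒ v) = min(1, 1 − 0.801 + 1.000) = min(1, 1.199) = 1.000
¬((w ∧ v) ⇒ (((u ∧ v) ∧ w) ⇒ v)) = 1 − 1.000 = 0.000
(u ∧ u) ⊕ ¬((w ∧ v) ⇒ (((u ∧ v) ∧ w) ⇒ v)) = min(1, 0.105 + 0.000) = min(1, 0.105) = 0.105

0.105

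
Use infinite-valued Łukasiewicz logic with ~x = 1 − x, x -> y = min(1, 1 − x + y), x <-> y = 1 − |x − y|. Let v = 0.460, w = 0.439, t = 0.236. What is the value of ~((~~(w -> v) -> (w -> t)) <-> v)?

0.337

w -> v = min(1, 1 − 0.439 + 0.460) = min(1, 1.021) = 1.000
~(w -> v) = 1 − 1.000 = 0.000
~~(w -> v) = 1 − 0.000 = 1.000
w -> t = min(1, 1 − 0.439 + 0.236) = min(1, 0.797) = 0.797
~~(w -> v) -> (w -> t) = min(1, 1 − 1.000 + 0.797) = min(1, 0.797) = 0.797
(~~(w -> v) -> (w -> t)) <-> v = 1 − |0.797 − 0.460| = 1 − 0.337 = 0.663
~((~~(w -> v) -> (w -> t)) <-> v) = 1 − 0.663 = 0.337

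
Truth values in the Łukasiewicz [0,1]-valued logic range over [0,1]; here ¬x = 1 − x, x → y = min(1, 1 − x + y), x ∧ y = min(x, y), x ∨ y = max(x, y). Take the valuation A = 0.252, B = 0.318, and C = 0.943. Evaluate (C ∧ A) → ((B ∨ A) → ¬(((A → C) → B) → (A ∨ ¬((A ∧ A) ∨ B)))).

C ∧ A = min(0.943, 0.252) = 0.252
B ∨ A = max(0.318, 0.252) = 0.318
A → C = min(1, 1 − 0.252 + 0.943) = min(1, 1.691) = 1.000
(A → C) → B = min(1, 1 − 1.000 + 0.318) = min(1, 0.318) = 0.318
A ∧ A = min(0.252, 0.252) = 0.252
(A ∧ A) ∨ B = max(0.252, 0.318) = 0.318
¬((A ∧ A) ∨ B) = 1 − 0.318 = 0.682
A ∨ ¬((A ∧ A) ∨ B) = max(0.252, 0.682) = 0.682
((A → C) → B) → (A ∨ ¬((A ∧ A) ∨ B)) = min(1, 1 − 0.318 + 0.682) = min(1, 1.364) = 1.000
¬(((A → C) → B) → (A ∨ ¬((A ∧ A) ∨ B))) = 1 − 1.000 = 0.000
(B ∨ A) → ¬(((A → C) → B) → (A ∨ ¬((A ∧ A) ∨ B))) = min(1, 1 − 0.318 + 0.000) = min(1, 0.682) = 0.682
(C ∧ A) → ((B ∨ A) → ¬(((A → C) → B) → (A ∨ ¬((A ∧ A) ∨ B)))) = min(1, 1 − 0.252 + 0.682) = min(1, 1.430) = 1.000

1.000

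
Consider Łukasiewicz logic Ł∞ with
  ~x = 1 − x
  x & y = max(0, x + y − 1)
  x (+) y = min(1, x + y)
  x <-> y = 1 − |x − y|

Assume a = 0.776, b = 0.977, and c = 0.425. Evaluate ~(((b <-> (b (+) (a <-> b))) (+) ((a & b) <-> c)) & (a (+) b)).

0.000

a <-> b = 1 − |0.776 − 0.977| = 1 − 0.201 = 0.799
b (+) (a <-> b) = min(1, 0.977 + 0.799) = min(1, 1.776) = 1.000
b <-> (b (+) (a <-> b)) = 1 − |0.977 − 1.000| = 1 − 0.023 = 0.977
a & b = max(0, 0.776 + 0.977 − 1) = max(0, 0.753) = 0.753
(a & b) <-> c = 1 − |0.753 − 0.425| = 1 − 0.328 = 0.672
(b <-> (b (+) (a <-> b))) (+) ((a & b) <-> c) = min(1, 0.977 + 0.672) = min(1, 1.649) = 1.000
a (+) b = min(1, 0.776 + 0.977) = min(1, 1.753) = 1.000
((b <-> (b (+) (a <-> b))) (+) ((a & b) <-> c)) & (a (+) b) = max(0, 1.000 + 1.000 − 1) = max(0, 1.000) = 1.000
~(((b <-> (b (+) (a <-> b))) (+) ((a & b) <-> c)) & (a (+) b)) = 1 − 1.000 = 0.000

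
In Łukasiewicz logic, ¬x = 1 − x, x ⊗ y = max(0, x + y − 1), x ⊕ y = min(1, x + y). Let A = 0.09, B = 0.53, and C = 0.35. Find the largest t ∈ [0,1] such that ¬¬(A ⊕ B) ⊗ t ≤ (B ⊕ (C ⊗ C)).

0.91

A ⊕ B = min(1, 0.09 + 0.53) = min(1, 0.62) = 0.62
¬(A ⊕ B) = 1 − 0.62 = 0.38
¬¬(A ⊕ B) = 1 − 0.38 = 0.62
So the left factor is ¬¬(A ⊕ B) = 0.62.
C ⊗ C = max(0, 0.35 + 0.35 − 1) = max(0, -0.30) = 0.00
B ⊕ (C ⊗ C) = min(1, 0.53 + 0.00) = min(1, 0.53) = 0.53
So the right-hand bound is B ⊕ (C ⊗ C) = 0.53.
The residuum of the Łukasiewicz t-norm gives the supremum: min(1, 1 − 0.62 + 0.53).
1 − 0.62 + 0.53 = 0.91, so t = min(1, 0.91) = 0.91.
Check: 0.62 ⊗ 0.91 = max(0, 0.53) = 0.53 ≤ 0.53.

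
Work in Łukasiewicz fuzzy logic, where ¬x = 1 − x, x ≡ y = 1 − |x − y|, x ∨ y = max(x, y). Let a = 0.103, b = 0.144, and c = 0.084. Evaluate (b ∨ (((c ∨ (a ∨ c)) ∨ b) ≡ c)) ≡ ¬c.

0.976

a ∨ c = max(0.103, 0.084) = 0.103
c ∨ (a ∨ c) = max(0.084, 0.103) = 0.103
(c ∨ (a ∨ c)) ∨ b = max(0.103, 0.144) = 0.144
((c ∨ (a ∨ c)) ∨ b) ≡ c = 1 − |0.144 − 0.084| = 1 − 0.060 = 0.940
b ∨ (((c ∨ (a ∨ c)) ∨ b) ≡ c) = max(0.144, 0.940) = 0.940
¬c = 1 − 0.084 = 0.916
(b ∨ (((c ∨ (a ∨ c)) ∨ b) ≡ c)) ≡ ¬c = 1 − |0.940 − 0.916| = 1 − 0.024 = 0.976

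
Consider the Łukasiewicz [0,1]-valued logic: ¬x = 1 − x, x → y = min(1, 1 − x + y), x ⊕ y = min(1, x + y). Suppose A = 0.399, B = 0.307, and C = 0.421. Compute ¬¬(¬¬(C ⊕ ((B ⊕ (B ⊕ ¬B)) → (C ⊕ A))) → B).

¬B = 1 − 0.307 = 0.693
B ⊕ ¬B = min(1, 0.307 + 0.693) = min(1, 1.000) = 1.000
B ⊕ (B ⊕ ¬B) = min(1, 0.307 + 1.000) = min(1, 1.307) = 1.000
C ⊕ A = min(1, 0.421 + 0.399) = min(1, 0.820) = 0.820
(B ⊕ (B ⊕ ¬B)) → (C ⊕ A) = min(1, 1 − 1.000 + 0.820) = min(1, 0.820) = 0.820
C ⊕ ((B ⊕ (B ⊕ ¬B)) → (C ⊕ A)) = min(1, 0.421 + 0.820) = min(1, 1.241) = 1.000
¬(C ⊕ ((B ⊕ (B ⊕ ¬B)) → (C ⊕ A))) = 1 − 1.000 = 0.000
¬¬(C ⊕ ((B ⊕ (B ⊕ ¬B)) → (C ⊕ A))) = 1 − 0.000 = 1.000
¬¬(C ⊕ ((B ⊕ (B ⊕ ¬B)) → (C ⊕ A))) → B = min(1, 1 − 1.000 + 0.307) = min(1, 0.307) = 0.307
¬(¬¬(C ⊕ ((B ⊕ (B ⊕ ¬B)) → (C ⊕ A))) → B) = 1 − 0.307 = 0.693
¬¬(¬¬(C ⊕ ((B ⊕ (B ⊕ ¬B)) → (C ⊕ A))) → B) = 1 − 0.693 = 0.307

0.307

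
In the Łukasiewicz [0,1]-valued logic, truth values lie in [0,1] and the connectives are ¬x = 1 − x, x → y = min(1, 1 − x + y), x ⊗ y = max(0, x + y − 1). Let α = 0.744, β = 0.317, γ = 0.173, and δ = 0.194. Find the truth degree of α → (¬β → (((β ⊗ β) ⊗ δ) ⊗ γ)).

0.573

¬β = 1 − 0.317 = 0.683
β ⊗ β = max(0, 0.317 + 0.317 − 1) = max(0, -0.366) = 0.000
(β ⊗ β) ⊗ δ = max(0, 0.000 + 0.194 − 1) = max(0, -0.806) = 0.000
((β ⊗ β) ⊗ δ) ⊗ γ = max(0, 0.000 + 0.173 − 1) = max(0, -0.827) = 0.000
¬β → (((β ⊗ β) ⊗ δ) ⊗ γ) = min(1, 1 − 0.683 + 0.000) = min(1, 0.317) = 0.317
α → (¬β → (((β ⊗ β) ⊗ δ) ⊗ γ)) = min(1, 1 − 0.744 + 0.317) = min(1, 0.573) = 0.573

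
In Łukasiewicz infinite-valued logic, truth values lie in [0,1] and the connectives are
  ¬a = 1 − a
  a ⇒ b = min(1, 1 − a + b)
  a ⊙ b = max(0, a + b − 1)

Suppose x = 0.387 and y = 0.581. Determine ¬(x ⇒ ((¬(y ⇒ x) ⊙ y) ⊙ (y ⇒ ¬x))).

0.387

y ⇒ x = min(1, 1 − 0.581 + 0.387) = min(1, 0.806) = 0.806
¬(y ⇒ x) = 1 − 0.806 = 0.194
¬(y ⇒ x) ⊙ y = max(0, 0.194 + 0.581 − 1) = max(0, -0.225) = 0.000
¬x = 1 − 0.387 = 0.613
y ⇒ ¬x = min(1, 1 − 0.581 + 0.613) = min(1, 1.032) = 1.000
(¬(y ⇒ x) ⊙ y) ⊙ (y ⇒ ¬x) = max(0, 0.000 + 1.000 − 1) = max(0, 0.000) = 0.000
x ⇒ ((¬(y ⇒ x) ⊙ y) ⊙ (y ⇒ ¬x)) = min(1, 1 − 0.387 + 0.000) = min(1, 0.613) = 0.613
¬(x ⇒ ((¬(y ⇒ x) ⊙ y) ⊙ (y ⇒ ¬x))) = 1 − 0.613 = 0.387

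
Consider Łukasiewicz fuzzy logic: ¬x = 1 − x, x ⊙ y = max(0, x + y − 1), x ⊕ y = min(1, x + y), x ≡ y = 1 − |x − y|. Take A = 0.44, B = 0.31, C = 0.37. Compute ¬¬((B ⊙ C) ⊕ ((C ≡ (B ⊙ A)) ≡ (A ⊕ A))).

B ⊙ C = max(0, 0.31 + 0.37 − 1) = max(0, -0.32) = 0.00
B ⊙ A = max(0, 0.31 + 0.44 − 1) = max(0, -0.25) = 0.00
C ≡ (B ⊙ A) = 1 − |0.37 − 0.00| = 1 − 0.37 = 0.63
A ⊕ A = min(1, 0.44 + 0.44) = min(1, 0.88) = 0.88
(C ≡ (B ⊙ A)) ≡ (A ⊕ A) = 1 − |0.63 − 0.88| = 1 − 0.25 = 0.75
(B ⊙ C) ⊕ ((C ≡ (B ⊙ A)) ≡ (A ⊕ A)) = min(1, 0.00 + 0.75) = min(1, 0.75) = 0.75
¬((B ⊙ C) ⊕ ((C ≡ (B ⊙ A)) ≡ (A ⊕ A))) = 1 − 0.75 = 0.25
¬¬((B ⊙ C) ⊕ ((C ≡ (B ⊙ A)) ≡ (A ⊕ A))) = 1 − 0.25 = 0.75

0.75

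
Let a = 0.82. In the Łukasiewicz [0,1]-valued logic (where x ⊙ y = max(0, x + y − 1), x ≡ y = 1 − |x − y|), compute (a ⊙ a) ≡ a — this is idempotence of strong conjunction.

a ⊙ a = max(0, 0.82 + 0.82 − 1) = max(0, 0.64) = 0.64
(a ⊙ a) ≡ a = 1 − |0.64 − 0.82| = 1 − 0.18 = 0.82
(The value 0.82 < 1 shows this instance is not satisfied; fails in Ł∞ since a ⊗ a = max(0, 2a−1) ≠ a in general.)

0.82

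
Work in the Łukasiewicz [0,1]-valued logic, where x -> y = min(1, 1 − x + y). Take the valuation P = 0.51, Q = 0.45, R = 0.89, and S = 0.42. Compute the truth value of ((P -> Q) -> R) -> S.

0.47

P -> Q = min(1, 1 − 0.51 + 0.45) = min(1, 0.94) = 0.94
(P -> Q) -> R = min(1, 1 − 0.94 + 0.89) = min(1, 0.95) = 0.95
((P -> Q) -> R) -> S = min(1, 1 − 0.95 + 0.42) = min(1, 0.47) = 0.47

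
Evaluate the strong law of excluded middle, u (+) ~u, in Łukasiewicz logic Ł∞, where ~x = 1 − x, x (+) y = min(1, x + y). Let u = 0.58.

~u = 1 − 0.58 = 0.42
u (+) ~u = min(1, 0.58 + 0.42) = min(1, 1.00) = 1.00
(As expected: always 1 in Ł∞ since a ⊕ (1−a) = 1.)

1.00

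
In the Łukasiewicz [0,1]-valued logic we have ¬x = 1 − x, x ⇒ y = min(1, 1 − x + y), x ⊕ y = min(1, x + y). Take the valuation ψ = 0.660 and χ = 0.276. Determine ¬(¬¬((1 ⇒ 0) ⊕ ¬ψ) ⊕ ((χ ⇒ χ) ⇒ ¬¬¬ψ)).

1 ⇒ 0 = min(1, 1 − 1.000 + 0.000) = min(1, 0.000) = 0.000
¬ψ = 1 − 0.660 = 0.340
(1 ⇒ 0) ⊕ ¬ψ = min(1, 0.000 + 0.340) = min(1, 0.340) = 0.340
¬((1 ⇒ 0) ⊕ ¬ψ) = 1 − 0.340 = 0.660
¬¬((1 ⇒ 0) ⊕ ¬ψ) = 1 − 0.660 = 0.340
χ ⇒ χ = min(1, 1 − 0.276 + 0.276) = min(1, 1.000) = 1.000
¬¬ψ = 1 − 0.340 = 0.660
¬¬¬ψ = 1 − 0.660 = 0.340
(χ ⇒ χ) ⇒ ¬¬¬ψ = min(1, 1 − 1.000 + 0.340) = min(1, 0.340) = 0.340
¬¬((1 ⇒ 0) ⊕ ¬ψ) ⊕ ((χ ⇒ χ) ⇒ ¬¬¬ψ) = min(1, 0.340 + 0.340) = min(1, 0.680) = 0.680
¬(¬¬((1 ⇒ 0) ⊕ ¬ψ) ⊕ ((χ ⇒ χ) ⇒ ¬¬¬ψ)) = 1 − 0.680 = 0.320

0.320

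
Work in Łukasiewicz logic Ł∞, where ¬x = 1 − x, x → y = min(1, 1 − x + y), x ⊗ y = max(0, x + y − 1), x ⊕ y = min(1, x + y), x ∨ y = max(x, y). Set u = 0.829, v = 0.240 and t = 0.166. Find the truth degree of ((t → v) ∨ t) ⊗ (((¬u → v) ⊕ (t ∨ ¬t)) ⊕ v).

1.000

t → v = min(1, 1 − 0.166 + 0.240) = min(1, 1.074) = 1.000
(t → v) ∨ t = max(1.000, 0.166) = 1.000
¬u = 1 − 0.829 = 0.171
¬u → v = min(1, 1 − 0.171 + 0.240) = min(1, 1.069) = 1.000
¬t = 1 − 0.166 = 0.834
t ∨ ¬t = max(0.166, 0.834) = 0.834
(¬u → v) ⊕ (t ∨ ¬t) = min(1, 1.000 + 0.834) = min(1, 1.834) = 1.000
((¬u → v) ⊕ (t ∨ ¬t)) ⊕ v = min(1, 1.000 + 0.240) = min(1, 1.240) = 1.000
((t → v) ∨ t) ⊗ (((¬u → v) ⊕ (t ∨ ¬t)) ⊕ v) = max(0, 1.000 + 1.000 − 1) = max(0, 1.000) = 1.000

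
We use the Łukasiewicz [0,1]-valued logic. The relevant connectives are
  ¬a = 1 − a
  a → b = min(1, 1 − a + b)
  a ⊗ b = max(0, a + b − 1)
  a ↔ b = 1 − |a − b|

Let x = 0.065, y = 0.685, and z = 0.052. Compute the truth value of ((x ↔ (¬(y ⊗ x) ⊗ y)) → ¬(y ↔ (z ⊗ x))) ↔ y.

0.685

y ⊗ x = max(0, 0.685 + 0.065 − 1) = max(0, -0.250) = 0.000
¬(y ⊗ x) = 1 − 0.000 = 1.000
¬(y ⊗ x) ⊗ y = max(0, 1.000 + 0.685 − 1) = max(0, 0.685) = 0.685
x ↔ (¬(y ⊗ x) ⊗ y) = 1 − |0.065 − 0.685| = 1 − 0.620 = 0.380
z ⊗ x = max(0, 0.052 + 0.065 − 1) = max(0, -0.883) = 0.000
y ↔ (z ⊗ x) = 1 − |0.685 − 0.000| = 1 − 0.685 = 0.315
¬(y ↔ (z ⊗ x)) = 1 − 0.315 = 0.685
(x ↔ (¬(y ⊗ x) ⊗ y)) → ¬(y ↔ (z ⊗ x)) = min(1, 1 − 0.380 + 0.685) = min(1, 1.305) = 1.000
((x ↔ (¬(y ⊗ x) ⊗ y)) → ¬(y ↔ (z ⊗ x))) ↔ y = 1 − |1.000 − 0.685| = 1 − 0.315 = 0.685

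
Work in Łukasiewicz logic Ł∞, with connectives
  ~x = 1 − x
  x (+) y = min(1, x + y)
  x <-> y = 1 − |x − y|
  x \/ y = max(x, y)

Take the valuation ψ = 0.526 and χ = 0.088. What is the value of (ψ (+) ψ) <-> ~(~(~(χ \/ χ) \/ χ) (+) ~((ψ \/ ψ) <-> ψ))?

ψ (+) ψ = min(1, 0.526 + 0.526) = min(1, 1.052) = 1.000
χ \/ χ = max(0.088, 0.088) = 0.088
~(χ \/ χ) = 1 − 0.088 = 0.912
~(χ \/ χ) \/ χ = max(0.912, 0.088) = 0.912
~(~(χ \/ χ) \/ χ) = 1 − 0.912 = 0.088
ψ \/ ψ = max(0.526, 0.526) = 0.526
(ψ \/ ψ) <-> ψ = 1 − |0.526 − 0.526| = 1 − 0.000 = 1.000
~((ψ \/ ψ) <-> ψ) = 1 − 1.000 = 0.000
~(~(χ \/ χ) \/ χ) (+) ~((ψ \/ ψ) <-> ψ) = min(1, 0.088 + 0.000) = min(1, 0.088) = 0.088
~(~(~(χ \/ χ) \/ χ) (+) ~((ψ \/ ψ) <-> ψ)) = 1 − 0.088 = 0.912
(ψ (+) ψ) <-> ~(~(~(χ \/ χ) \/ χ) (+) ~((ψ \/ ψ) <-> ψ)) = 1 − |1.000 − 0.912| = 1 − 0.088 = 0.912

0.912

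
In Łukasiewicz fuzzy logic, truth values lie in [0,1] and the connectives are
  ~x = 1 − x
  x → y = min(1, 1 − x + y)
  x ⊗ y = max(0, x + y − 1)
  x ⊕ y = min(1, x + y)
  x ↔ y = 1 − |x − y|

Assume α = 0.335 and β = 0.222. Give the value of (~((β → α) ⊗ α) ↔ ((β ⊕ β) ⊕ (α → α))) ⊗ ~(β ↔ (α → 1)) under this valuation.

0.443

β → α = min(1, 1 − 0.222 + 0.335) = min(1, 1.113) = 1.000
(β → α) ⊗ α = max(0, 1.000 + 0.335 − 1) = max(0, 0.335) = 0.335
~((β → α) ⊗ α) = 1 − 0.335 = 0.665
β ⊕ β = min(1, 0.222 + 0.222) = min(1, 0.444) = 0.444
α → α = min(1, 1 − 0.335 + 0.335) = min(1, 1.000) = 1.000
(β ⊕ β) ⊕ (α → α) = min(1, 0.444 + 1.000) = min(1, 1.444) = 1.000
~((β → α) ⊗ α) ↔ ((β ⊕ β) ⊕ (α → α)) = 1 − |0.665 − 1.000| = 1 − 0.335 = 0.665
α → 1 = min(1, 1 − 0.335 + 1.000) = min(1, 1.665) = 1.000
β ↔ (α → 1) = 1 − |0.222 − 1.000| = 1 − 0.778 = 0.222
~(β ↔ (α → 1)) = 1 − 0.222 = 0.778
(~((β → α) ⊗ α) ↔ ((β ⊕ β) ⊕ (α → α))) ⊗ ~(β ↔ (α → 1)) = max(0, 0.665 + 0.778 − 1) = max(0, 0.443) = 0.443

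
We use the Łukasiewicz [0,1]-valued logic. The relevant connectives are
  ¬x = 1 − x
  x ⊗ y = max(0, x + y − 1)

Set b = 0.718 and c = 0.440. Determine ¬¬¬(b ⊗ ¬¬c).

0.842

¬c = 1 − 0.440 = 0.560
¬¬c = 1 − 0.560 = 0.440
b ⊗ ¬¬c = max(0, 0.718 + 0.440 − 1) = max(0, 0.158) = 0.158
¬(b ⊗ ¬¬c) = 1 − 0.158 = 0.842
¬¬(b ⊗ ¬¬c) = 1 − 0.842 = 0.158
¬¬¬(b ⊗ ¬¬c) = 1 − 0.158 = 0.842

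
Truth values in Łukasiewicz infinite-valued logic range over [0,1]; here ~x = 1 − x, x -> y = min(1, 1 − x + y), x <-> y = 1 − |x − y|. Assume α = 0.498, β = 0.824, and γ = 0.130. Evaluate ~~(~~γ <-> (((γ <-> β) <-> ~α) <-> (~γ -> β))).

~γ = 1 − 0.130 = 0.870
~~γ = 1 − 0.870 = 0.130
γ <-> β = 1 − |0.130 − 0.824| = 1 − 0.694 = 0.306
~α = 1 − 0.498 = 0.502
(γ <-> β) <-> ~α = 1 − |0.306 − 0.502| = 1 − 0.196 = 0.804
~γ -> β = min(1, 1 − 0.870 + 0.824) = min(1, 0.954) = 0.954
((γ <-> β) <-> ~α) <-> (~γ -> β) = 1 − |0.804 − 0.954| = 1 − 0.150 = 0.850
~~γ <-> (((γ <-> β) <-> ~α) <-> (~γ -> β)) = 1 − |0.130 − 0.850| = 1 − 0.720 = 0.280
~(~~γ <-> (((γ <-> β) <-> ~α) <-> (~γ -> β))) = 1 − 0.280 = 0.720
~~(~~γ <-> (((γ <-> β) <-> ~α) <-> (~γ -> β))) = 1 − 0.720 = 0.280

0.280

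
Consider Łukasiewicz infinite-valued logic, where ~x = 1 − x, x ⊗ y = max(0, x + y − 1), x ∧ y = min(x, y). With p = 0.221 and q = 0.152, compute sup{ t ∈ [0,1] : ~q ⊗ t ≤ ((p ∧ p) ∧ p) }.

~q = 1 − 0.152 = 0.848
So the left factor is ~q = 0.848.
p ∧ p = min(0.221, 0.221) = 0.221
(p ∧ p) ∧ p = min(0.221, 0.221) = 0.221
So the right-hand bound is (p ∧ p) ∧ p = 0.221.
The residuum of the Łukasiewicz t-norm gives the supremum: min(1, 1 − 0.848 + 0.221).
1 − 0.848 + 0.221 = 0.373, so t = min(1, 0.373) = 0.373.
Check: 0.848 ⊗ 0.373 = max(0, 0.221) = 0.221 ≤ 0.221.

0.373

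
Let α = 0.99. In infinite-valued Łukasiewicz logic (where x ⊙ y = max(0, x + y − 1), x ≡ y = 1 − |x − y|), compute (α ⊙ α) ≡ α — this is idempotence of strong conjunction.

α ⊙ α = max(0, 0.99 + 0.99 − 1) = max(0, 0.98) = 0.98
(α ⊙ α) ≡ α = 1 − |0.98 − 0.99| = 1 − 0.01 = 0.99
(The value 0.99 < 1 shows this instance is not satisfied; fails in Ł∞ since a ⊗ a = max(0, 2a−1) ≠ a in general.)

0.99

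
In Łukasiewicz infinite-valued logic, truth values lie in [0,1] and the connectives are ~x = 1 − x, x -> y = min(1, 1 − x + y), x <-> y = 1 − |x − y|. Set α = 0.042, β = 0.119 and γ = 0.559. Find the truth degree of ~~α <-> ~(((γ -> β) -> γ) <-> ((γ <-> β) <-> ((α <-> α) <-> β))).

0.602

~α = 1 − 0.042 = 0.958
~~α = 1 − 0.958 = 0.042
γ -> β = min(1, 1 − 0.559 + 0.119) = min(1, 0.560) = 0.560
(γ -> β) -> γ = min(1, 1 − 0.560 + 0.559) = min(1, 0.999) = 0.999
γ <-> β = 1 − |0.559 − 0.119| = 1 − 0.440 = 0.560
α <-> α = 1 − |0.042 − 0.042| = 1 − 0.000 = 1.000
(α <-> α) <-> β = 1 − |1.000 − 0.119| = 1 − 0.881 = 0.119
(γ <-> β) <-> ((α <-> α) <-> β) = 1 − |0.560 − 0.119| = 1 − 0.441 = 0.559
((γ -> β) -> γ) <-> ((γ <-> β) <-> ((α <-> α) <-> β)) = 1 − |0.999 − 0.559| = 1 − 0.440 = 0.560
~(((γ -> β) -> γ) <-> ((γ <-> β) <-> ((α <-> α) <-> β))) = 1 − 0.560 = 0.440
~~α <-> ~(((γ -> β) -> γ) <-> ((γ <-> β) <-> ((α <-> α) <-> β))) = 1 − |0.042 − 0.440| = 1 − 0.398 = 0.602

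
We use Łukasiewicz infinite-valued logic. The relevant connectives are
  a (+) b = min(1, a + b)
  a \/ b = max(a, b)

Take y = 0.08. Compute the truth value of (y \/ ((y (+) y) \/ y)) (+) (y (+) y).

y (+) y = min(1, 0.08 + 0.08) = min(1, 0.16) = 0.16
(y (+) y) \/ y = max(0.16, 0.08) = 0.16
y \/ ((y (+) y) \/ y) = max(0.08, 0.16) = 0.16
(y \/ ((y (+) y) \/ y)) (+) (y (+) y) = min(1, 0.16 + 0.16) = min(1, 0.32) = 0.32

0.32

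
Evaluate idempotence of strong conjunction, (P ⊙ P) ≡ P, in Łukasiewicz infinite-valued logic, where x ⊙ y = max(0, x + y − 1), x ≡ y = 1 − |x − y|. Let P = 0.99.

0.99

P ⊙ P = max(0, 0.99 + 0.99 − 1) = max(0, 0.98) = 0.98
(P ⊙ P) ≡ P = 1 − |0.98 − 0.99| = 1 − 0.01 = 0.99
(The value 0.99 < 1 shows this instance is not satisfied; fails in Ł∞ since a ⊗ a = max(0, 2a−1) ≠ a in general.)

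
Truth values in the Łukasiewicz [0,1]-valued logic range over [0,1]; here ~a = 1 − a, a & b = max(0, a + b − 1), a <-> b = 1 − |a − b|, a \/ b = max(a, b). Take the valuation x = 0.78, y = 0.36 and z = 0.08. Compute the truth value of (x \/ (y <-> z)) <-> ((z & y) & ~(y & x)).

0.22

y <-> z = 1 − |0.36 − 0.08| = 1 − 0.28 = 0.72
x \/ (y <-> z) = max(0.78, 0.72) = 0.78
z & y = max(0, 0.08 + 0.36 − 1) = max(0, -0.56) = 0.00
y & x = max(0, 0.36 + 0.78 − 1) = max(0, 0.14) = 0.14
~(y & x) = 1 − 0.14 = 0.86
(z & y) & ~(y & x) = max(0, 0.00 + 0.86 − 1) = max(0, -0.14) = 0.00
(x \/ (y <-> z)) <-> ((z & y) & ~(y & x)) = 1 − |0.78 − 0.00| = 1 − 0.78 = 0.22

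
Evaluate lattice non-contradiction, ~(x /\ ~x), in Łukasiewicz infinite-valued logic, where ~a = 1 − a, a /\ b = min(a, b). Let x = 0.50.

0.50

~x = 1 − 0.50 = 0.50
x /\ ~x = min(0.50, 0.50) = 0.50
~(x /\ ~x) = 1 − 0.50 = 0.50
(The value 0.50 < 1 shows this instance is not satisfied; not a Ł∞-tautology — its value is 1 − min(a, 1−a).)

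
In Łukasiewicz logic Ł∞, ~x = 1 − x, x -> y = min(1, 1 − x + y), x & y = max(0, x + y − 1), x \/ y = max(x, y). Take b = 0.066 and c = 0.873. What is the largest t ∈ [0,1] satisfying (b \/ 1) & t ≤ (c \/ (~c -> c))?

b \/ 1 = max(0.066, 1.000) = 1.000
So the left factor is b \/ 1 = 1.000.
~c = 1 − 0.873 = 0.127
~c -> c = min(1, 1 − 0.127 + 0.873) = min(1, 1.746) = 1.000
c \/ (~c -> c) = max(0.873, 1.000) = 1.000
So the right-hand bound is c \/ (~c -> c) = 1.000.
The residuum of the Łukasiewicz t-norm gives the supremum: min(1, 1 − 1.000 + 1.000).
1 − 1.000 + 1.000 = 1.000, so t = min(1, 1.000) = 1.000.
Check: 1.000 & 1.000 = max(0, 1.000) = 1.000 ≤ 1.000.

1.000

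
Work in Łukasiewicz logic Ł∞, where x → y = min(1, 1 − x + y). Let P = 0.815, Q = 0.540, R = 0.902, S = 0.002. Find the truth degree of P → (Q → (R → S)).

0.745

R → S = min(1, 1 − 0.902 + 0.002) = min(1, 0.100) = 0.100
Q → (R → S) = min(1, 1 − 0.540 + 0.100) = min(1, 0.560) = 0.560
P → (Q → (R → S)) = min(1, 1 − 0.815 + 0.560) = min(1, 0.745) = 0.745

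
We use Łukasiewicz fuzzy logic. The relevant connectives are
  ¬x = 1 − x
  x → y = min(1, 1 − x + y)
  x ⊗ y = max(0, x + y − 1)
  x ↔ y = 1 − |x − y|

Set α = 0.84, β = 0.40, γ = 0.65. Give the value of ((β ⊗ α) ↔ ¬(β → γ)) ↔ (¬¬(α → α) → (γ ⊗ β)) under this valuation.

0.29

β ⊗ α = max(0, 0.40 + 0.84 − 1) = max(0, 0.24) = 0.24
β → γ = min(1, 1 − 0.40 + 0.65) = min(1, 1.25) = 1.00
¬(β → γ) = 1 − 1.00 = 0.00
(β ⊗ α) ↔ ¬(β → γ) = 1 − |0.24 − 0.00| = 1 − 0.24 = 0.76
α → α = min(1, 1 − 0.84 + 0.84) = min(1, 1.00) = 1.00
¬(α → α) = 1 − 1.00 = 0.00
¬¬(α → α) = 1 − 0.00 = 1.00
γ ⊗ β = max(0, 0.65 + 0.40 − 1) = max(0, 0.05) = 0.05
¬¬(α → α) → (γ ⊗ β) = min(1, 1 − 1.00 + 0.05) = min(1, 0.05) = 0.05
((β ⊗ α) ↔ ¬(β → γ)) ↔ (¬¬(α → α) → (γ ⊗ β)) = 1 − |0.76 − 0.05| = 1 − 0.71 = 0.29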